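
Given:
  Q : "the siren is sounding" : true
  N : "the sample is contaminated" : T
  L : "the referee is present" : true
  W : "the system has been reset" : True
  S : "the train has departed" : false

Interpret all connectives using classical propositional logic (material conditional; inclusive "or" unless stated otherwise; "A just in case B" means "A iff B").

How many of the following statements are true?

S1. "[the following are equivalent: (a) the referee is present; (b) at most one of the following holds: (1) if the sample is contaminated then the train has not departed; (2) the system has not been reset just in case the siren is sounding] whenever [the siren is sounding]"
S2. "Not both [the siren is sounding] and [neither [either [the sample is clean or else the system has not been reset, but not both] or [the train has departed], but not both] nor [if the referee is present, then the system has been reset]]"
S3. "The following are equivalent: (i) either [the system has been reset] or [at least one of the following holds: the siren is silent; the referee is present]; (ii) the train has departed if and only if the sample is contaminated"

2

S1: Parsed as Q -> (L iff ((N -> not S) nand (not W iff Q)))

not S = not False = True
N -> not S = True -> True = True
not W = not True = False
not W iff Q = False iff True = False
(N -> not S) nand (not W iff Q) = True nand False = True
L iff ((N -> not S) nand (not W iff Q)) = True iff True = True
Q -> (L iff ((N -> not S) nand (not W iff Q))) = True -> True = True
So S1 is true.

S2: In symbols: Q nand (((not N xor not W) xor S) nor (L -> W))

not N = not True = False
not W = not True = False
not N xor not W = False xor False = False
(not N xor not W) xor S = False xor False = False
L -> W = True -> True = True
((not N xor not W) xor S) nor (L -> W) = False nor True = False
Q nand (((not N xor not W) xor S) nor (L -> W)) = True nand False = True
So S2 is true.

S3: Formalization: (W or (not Q or L)) iff (S iff N)

not Q = not True = False
not Q or L = False or True = True
W or (not Q or L) = True or True = True
S iff N = False iff True = False
(W or (not Q or L)) iff (S iff N) = True iff False = False
Thus S3 is false.

Count: 2.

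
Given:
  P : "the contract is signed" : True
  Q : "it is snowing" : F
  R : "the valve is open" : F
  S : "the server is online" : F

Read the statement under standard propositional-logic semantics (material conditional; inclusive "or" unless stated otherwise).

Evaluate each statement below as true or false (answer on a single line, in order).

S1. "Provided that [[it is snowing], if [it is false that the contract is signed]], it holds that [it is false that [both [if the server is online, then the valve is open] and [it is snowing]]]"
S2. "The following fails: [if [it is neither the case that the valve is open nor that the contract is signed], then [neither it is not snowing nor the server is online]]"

S1: In symbols: (¬P → Q) → ¬((S → R) ∧ Q)

¬P = ¬T = F
¬P → Q = F → F = T
S → R = F → F = T
(S → R) ∧ Q = T ∧ F = F
¬((S → R) ∧ Q) = ¬F = T
(¬P → Q) → ¬((S → R) ∧ Q) = T → T = T
Hence S1 is true.

S2: Formalization: ¬((R ↓ P) → (¬Q ↓ S))

R ↓ P = F ↓ T = F
¬Q = ¬F = T
¬Q ↓ S = T ↓ F = F
(R ↓ P) → (¬Q ↓ S) = F → F = T
¬((R ↓ P) → (¬Q ↓ S)) = ¬T = F
Hence S2 is false.

S1 True, S2 False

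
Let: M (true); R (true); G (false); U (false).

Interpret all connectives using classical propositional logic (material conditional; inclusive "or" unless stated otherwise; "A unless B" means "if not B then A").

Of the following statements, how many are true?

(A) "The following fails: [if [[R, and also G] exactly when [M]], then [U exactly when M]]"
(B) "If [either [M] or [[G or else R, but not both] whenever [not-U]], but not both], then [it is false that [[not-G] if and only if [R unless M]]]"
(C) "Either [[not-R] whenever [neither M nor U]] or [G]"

2

(A): This is ¬(((R ∧ G) ↔ M) → (U ↔ M)).

R ∧ G = T ∧ F = F
(R ∧ G) ↔ M = F ↔ T = F
U ↔ M = F ↔ T = F
((R ∧ G) ↔ M) → (U ↔ M) = F → F = T
¬(((R ∧ G) ↔ M) → (U ↔ M)) = ¬T = F
Hence (A) is false.

(B): In symbols: (M ⊕ (¬U → (G ⊕ R))) → ¬(¬G ↔ (R ∨ M))

¬U = ¬F = T
G ⊕ R = F ⊕ T = T
¬U → (G ⊕ R) = T → T = T
M ⊕ (¬U → (G ⊕ R)) = T ⊕ T = F
¬G = ¬F = T
R ∨ M = T ∨ T = T
¬G ↔ (R ∨ M) = T ↔ T = T
¬(¬G ↔ (R ∨ M)) = ¬T = F
(M ⊕ (¬U → (G ⊕ R))) → ¬(¬G ↔ (R ∨ M)) = F → F = T
Thus (B) is true.

(C): Parsed as ((M ↓ U) → ¬R) ∨ G

M ↓ U = T ↓ F = F
¬R = ¬T = F
(M ↓ U) → ¬R = F → F = T
((M ↓ U) → ¬R) ∨ G = T ∨ F = T
Thus (C) is true.

Count: 2.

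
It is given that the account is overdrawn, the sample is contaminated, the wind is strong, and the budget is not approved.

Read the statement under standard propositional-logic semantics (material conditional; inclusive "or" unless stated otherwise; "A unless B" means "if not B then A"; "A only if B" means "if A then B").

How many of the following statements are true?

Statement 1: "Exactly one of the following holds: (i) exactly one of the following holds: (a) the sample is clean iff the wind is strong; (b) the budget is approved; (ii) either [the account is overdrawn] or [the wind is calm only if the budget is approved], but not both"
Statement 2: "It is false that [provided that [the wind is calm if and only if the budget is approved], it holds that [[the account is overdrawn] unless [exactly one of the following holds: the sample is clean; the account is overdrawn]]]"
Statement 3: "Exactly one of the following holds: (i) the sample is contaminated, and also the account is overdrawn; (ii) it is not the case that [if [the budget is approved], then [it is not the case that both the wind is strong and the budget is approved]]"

Let Q = "the sample is contaminated" (True), R = "the wind is strong" (True), S = "the budget is approved" (False), P = "the account is overdrawn" (True).

Statement 1: Parsed as ((not Q iff R) xor S) xor (P xor (not R -> S))

not Q = not True = False
not Q iff R = False iff True = False
(not Q iff R) xor S = False xor False = False
not R = not True = False
not R -> S = False -> False = True
P xor (not R -> S) = True xor True = False
((not Q iff R) xor S) xor (P xor (not R -> S)) = False xor False = False
Hence Statement 1 is false.

Statement 2: Parsed as not ((not R iff S) -> (P or (not Q xor P)))

not R = not True = False
not R iff S = False iff False = True
not Q = not True = False
not Q xor P = False xor True = True
P or (not Q xor P) = True or True = True
(not R iff S) -> (P or (not Q xor P)) = True -> True = True
not ((not R iff S) -> (P or (not Q xor P))) = not True = False
So Statement 2 is false.

Statement 3: Parsed as (Q and P) xor not (S -> (R nand S))

Q and P = True and True = True
R nand S = True nand False = True
S -> (R nand S) = False -> True = True
not (S -> (R nand S)) = not True = False
(Q and P) xor not (S -> (R nand S)) = True xor False = True
So Statement 3 is true.

1 of the 3 statements is true.

1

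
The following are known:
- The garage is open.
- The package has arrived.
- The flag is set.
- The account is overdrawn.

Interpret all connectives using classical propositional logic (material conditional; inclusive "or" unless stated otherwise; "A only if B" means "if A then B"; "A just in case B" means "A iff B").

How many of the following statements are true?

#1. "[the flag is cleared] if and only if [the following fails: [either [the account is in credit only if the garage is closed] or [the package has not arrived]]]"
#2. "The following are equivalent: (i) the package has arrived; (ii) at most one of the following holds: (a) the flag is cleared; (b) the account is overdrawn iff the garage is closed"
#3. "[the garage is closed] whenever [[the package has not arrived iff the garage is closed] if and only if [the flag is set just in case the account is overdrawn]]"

2

Let R = "the flag is set" (T), S = "the account is overdrawn" (T), P = "the garage is closed" (F), Q = "the package has arrived" (T).

#1: Parsed as ¬R ↔ ¬((¬S → P) ∨ ¬Q)

¬R = ¬T = F
¬S = ¬T = F
¬S → P = F → F = T
¬Q = ¬T = F
(¬S → P) ∨ ¬Q = T ∨ F = T
¬((¬S → P) ∨ ¬Q) = ¬T = F
¬R ↔ ¬((¬S → P) ∨ ¬Q) = F ↔ F = T
So #1 is true.

#2: This is Q ↔ (¬R ↑ (S ↔ P)).

¬R = ¬T = F
S ↔ P = T ↔ F = F
¬R ↑ (S ↔ P) = F ↑ F = T
Q ↔ (¬R ↑ (S ↔ P)) = T ↔ T = T
Thus #2 is true.

#3: This is ((¬Q ↔ P) ↔ (R ↔ S)) → P.

¬Q = ¬T = F
¬Q ↔ P = F ↔ F = T
R ↔ S = T ↔ T = T
(¬Q ↔ P) ↔ (R ↔ S) = T ↔ T = T
((¬Q ↔ P) ↔ (R ↔ S)) → P = T → F = F
Thus #3 is false.

2 of the 3 statements are true.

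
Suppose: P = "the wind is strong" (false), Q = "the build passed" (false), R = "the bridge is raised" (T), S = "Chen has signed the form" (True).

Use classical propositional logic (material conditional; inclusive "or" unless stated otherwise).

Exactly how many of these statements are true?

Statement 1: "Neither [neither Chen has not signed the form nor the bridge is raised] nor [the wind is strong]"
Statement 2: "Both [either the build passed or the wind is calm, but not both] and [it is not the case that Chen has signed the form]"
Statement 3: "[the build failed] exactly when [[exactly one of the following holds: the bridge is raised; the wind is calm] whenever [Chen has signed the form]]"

1

Statement 1: Parsed as (~S nor R) nor P

~S = ~T = F
~S nor R = F nor T = F
(~S nor R) nor P = F nor F = T
Hence Statement 1 is true.

Statement 2: Formalization: (Q xor ~P) & ~S

~P = ~F = T
Q xor ~P = F xor T = T
~S = ~T = F
(Q xor ~P) & ~S = T & F = F
So Statement 2 is false.

Statement 3: Formalization: ~Q <-> (S -> (R xor ~P))

~Q = ~F = T
~P = ~F = T
R xor ~P = T xor T = F
S -> (R xor ~P) = T -> F = F
~Q <-> (S -> (R xor ~P)) = T <-> F = F
Hence Statement 3 is false.

True statements: 1 (Statement 1).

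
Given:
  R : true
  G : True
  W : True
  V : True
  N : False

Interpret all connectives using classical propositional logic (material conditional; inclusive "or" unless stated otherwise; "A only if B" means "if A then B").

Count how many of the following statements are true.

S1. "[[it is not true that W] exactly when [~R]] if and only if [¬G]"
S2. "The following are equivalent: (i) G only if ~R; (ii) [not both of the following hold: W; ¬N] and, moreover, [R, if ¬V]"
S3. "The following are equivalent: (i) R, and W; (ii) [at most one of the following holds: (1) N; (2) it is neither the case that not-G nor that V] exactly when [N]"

S1: This is (not W iff not R) iff not G.

not W = not True = False
not R = not True = False
not W iff not R = False iff False = True
not G = not True = False
(not W iff not R) iff not G = True iff False = False
Hence S1 is false.

S2: Parsed as (G -> not R) iff ((W nand not N) and (not V -> R))

not R = not True = False
G -> not R = True -> False = False
not N = not False = True
W nand not N = True nand True = False
not V = not True = False
not V -> R = False -> True = True
(W nand not N) and (not V -> R) = False and True = False
(G -> not R) iff ((W nand not N) and (not V -> R)) = False iff False = True
So S2 is true.

S3: Formalization: (R and W) iff ((N nand (not G nor V)) iff N)

R and W = True and True = True
not G = not True = False
not G nor V = False nor True = False
N nand (not G nor V) = False nand False = True
(N nand (not G nor V)) iff N = True iff False = False
(R and W) iff ((N nand (not G nor V)) iff N) = True iff False = False
Hence S3 is false.

1 of the 3 statements is true (S2).

1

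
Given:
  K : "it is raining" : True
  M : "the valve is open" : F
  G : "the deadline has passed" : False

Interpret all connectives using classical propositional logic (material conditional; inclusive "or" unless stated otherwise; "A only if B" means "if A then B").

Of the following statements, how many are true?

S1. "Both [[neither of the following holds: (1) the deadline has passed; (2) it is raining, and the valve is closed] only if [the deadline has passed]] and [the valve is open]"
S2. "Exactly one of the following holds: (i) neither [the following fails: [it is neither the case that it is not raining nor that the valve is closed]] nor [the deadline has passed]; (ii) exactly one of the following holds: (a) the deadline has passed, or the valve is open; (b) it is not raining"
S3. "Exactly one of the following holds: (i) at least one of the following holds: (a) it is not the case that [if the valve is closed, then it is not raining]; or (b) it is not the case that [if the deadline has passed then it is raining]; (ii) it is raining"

0

S1: Parsed as ((G nor (K & ~M)) -> G) & M

~M = ~F = T
K & ~M = T & T = T
G nor (K & ~M) = F nor T = F
(G nor (K & ~M)) -> G = F -> F = T
((G nor (K & ~M)) -> G) & M = T & F = F
So S1 is false.

S2: This is (~(~K nor ~M) nor G) xor ((G | M) xor ~K).

~K = ~T = F
~M = ~F = T
~K nor ~M = F nor T = F
~(~K nor ~M) = ~F = T
~(~K nor ~M) nor G = T nor F = F
G | M = F | F = F
~K = ~T = F
(G | M) xor ~K = F xor F = F
(~(~K nor ~M) nor G) xor ((G | M) xor ~K) = F xor F = F
Hence S2 is false.

S3: Parsed as (~(~M -> ~K) | ~(G -> K)) xor K

~M = ~F = T
~K = ~T = F
~M -> ~K = T -> F = F
~(~M -> ~K) = ~F = T
G -> K = F -> T = T
~(G -> K) = ~T = F
~(~M -> ~K) | ~(G -> K) = T | F = T
(~(~M -> ~K) | ~(G -> K)) xor K = T xor T = F
Hence S3 is false.

Count: 0.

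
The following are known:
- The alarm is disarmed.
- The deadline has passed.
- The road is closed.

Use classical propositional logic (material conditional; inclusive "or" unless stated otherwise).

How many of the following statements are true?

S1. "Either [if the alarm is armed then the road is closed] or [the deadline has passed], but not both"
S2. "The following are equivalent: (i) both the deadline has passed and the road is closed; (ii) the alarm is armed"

0

Let P = "the alarm is armed" (F), R = "the road is closed" (T), Q = "the deadline has passed" (T).

S1: In symbols: (P -> R) xor Q

P -> R = F -> T = T
(P -> R) xor Q = T xor T = F
So S1 is false.

S2: This is (Q & R) <-> P.

Q & R = T & T = T
(Q & R) <-> P = T <-> F = F
Hence S2 is false.

0 of the 2 statements are true (none).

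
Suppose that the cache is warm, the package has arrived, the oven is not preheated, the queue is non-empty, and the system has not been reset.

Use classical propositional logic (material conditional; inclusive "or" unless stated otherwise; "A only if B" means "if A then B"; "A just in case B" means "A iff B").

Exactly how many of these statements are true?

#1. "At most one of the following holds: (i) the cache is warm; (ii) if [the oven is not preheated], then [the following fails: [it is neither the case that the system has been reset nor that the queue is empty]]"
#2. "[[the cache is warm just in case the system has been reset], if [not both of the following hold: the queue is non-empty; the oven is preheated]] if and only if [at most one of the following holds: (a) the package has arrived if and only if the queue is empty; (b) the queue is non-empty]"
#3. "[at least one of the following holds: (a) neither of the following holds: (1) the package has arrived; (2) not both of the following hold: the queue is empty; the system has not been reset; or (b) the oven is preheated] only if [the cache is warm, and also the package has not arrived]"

2

Let W = "the cache is warm" (T), N = "the oven is preheated" (F), R = "the system has been reset" (F), K = "the queue is empty" (F), S = "the package has arrived" (T).

#1: In symbols: W nand (~N -> ~(R nor K))

~N = ~F = T
R nor K = F nor F = T
~(R nor K) = ~T = F
~N -> ~(R nor K) = T -> F = F
W nand (~N -> ~(R nor K)) = T nand F = T
Thus #1 is true.

#2: In symbols: ((~K nand N) -> (W <-> R)) <-> ((S <-> K) nand ~K)

~K = ~F = T
~K nand N = T nand F = T
W <-> R = T <-> F = F
(~K nand N) -> (W <-> R) = T -> F = F
S <-> K = T <-> F = F
~K = ~F = T
(S <-> K) nand ~K = F nand T = T
((~K nand N) -> (W <-> R)) <-> ((S <-> K) nand ~K) = F <-> T = F
Hence #2 is false.

#3: This is ((S nor (K nand ~R)) | N) -> (W & ~S).

~R = ~F = T
K nand ~R = F nand T = T
S nor (K nand ~R) = T nor T = F
(S nor (K nand ~R)) | N = F | F = F
~S = ~T = F
W & ~S = T & F = F
((S nor (K nand ~R)) | N) -> (W & ~S) = F -> F = T
Hence #3 is true.

Count: 2.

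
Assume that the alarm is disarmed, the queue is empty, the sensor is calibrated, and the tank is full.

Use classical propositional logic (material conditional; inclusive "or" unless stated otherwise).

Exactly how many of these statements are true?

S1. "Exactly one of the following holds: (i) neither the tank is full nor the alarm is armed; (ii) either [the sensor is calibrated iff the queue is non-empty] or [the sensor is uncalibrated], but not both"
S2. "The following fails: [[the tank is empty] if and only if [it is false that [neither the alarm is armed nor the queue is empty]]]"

1

Let S = "the tank is full" (T), P = "the alarm is armed" (F), R = "the sensor is calibrated" (T), Q = "the queue is empty" (T).

S1: Formalization: (S nor P) xor ((R <-> ~Q) xor ~R)

S nor P = T nor F = F
~Q = ~T = F
R <-> ~Q = T <-> F = F
~R = ~T = F
(R <-> ~Q) xor ~R = F xor F = F
(S nor P) xor ((R <-> ~Q) xor ~R) = F xor F = F
Hence S1 is false.

S2: This is ~(~S <-> ~(P nor Q)).

~S = ~T = F
P nor Q = F nor T = F
~(P nor Q) = ~F = T
~S <-> ~(P nor Q) = F <-> T = F
~(~S <-> ~(P nor Q)) = ~F = T
So S2 is true.

Count: 1.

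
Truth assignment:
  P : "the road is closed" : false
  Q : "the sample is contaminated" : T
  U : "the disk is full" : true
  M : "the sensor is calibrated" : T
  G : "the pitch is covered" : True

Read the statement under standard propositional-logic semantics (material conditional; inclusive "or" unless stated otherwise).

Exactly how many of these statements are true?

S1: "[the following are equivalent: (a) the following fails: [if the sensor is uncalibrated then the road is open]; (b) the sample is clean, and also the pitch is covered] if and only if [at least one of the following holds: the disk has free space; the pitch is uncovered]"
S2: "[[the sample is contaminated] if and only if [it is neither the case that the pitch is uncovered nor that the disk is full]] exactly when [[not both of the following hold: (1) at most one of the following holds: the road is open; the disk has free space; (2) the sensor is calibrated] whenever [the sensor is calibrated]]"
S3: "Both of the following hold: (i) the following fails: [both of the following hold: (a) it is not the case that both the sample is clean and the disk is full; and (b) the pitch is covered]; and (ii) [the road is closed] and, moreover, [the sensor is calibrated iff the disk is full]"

1

S1: In symbols: (¬(¬M → ¬P) ↔ (¬Q ∧ G)) ↔ (¬U ∨ ¬G)

¬M = ¬T = F
¬P = ¬F = T
¬M → ¬P = F → T = T
¬(¬M → ¬P) = ¬T = F
¬Q = ¬T = F
¬Q ∧ G = F ∧ T = F
¬(¬M → ¬P) ↔ (¬Q ∧ G) = F ↔ F = T
¬U = ¬T = F
¬G = ¬T = F
¬U ∨ ¬G = F ∨ F = F
(¬(¬M → ¬P) ↔ (¬Q ∧ G)) ↔ (¬U ∨ ¬G) = T ↔ F = F
Hence S1 is false.

S2: In symbols: (Q ↔ (¬G ↓ U)) ↔ (M → ((¬P ↑ ¬U) ↑ M))

¬G = ¬T = F
¬G ↓ U = F ↓ T = F
Q ↔ (¬G ↓ U) = T ↔ F = F
¬P = ¬F = T
¬U = ¬T = F
¬P ↑ ¬U = T ↑ F = T
(¬P ↑ ¬U) ↑ M = T ↑ T = F
M → ((¬P ↑ ¬U) ↑ M) = T → F = F
(Q ↔ (¬G ↓ U)) ↔ (M → ((¬P ↑ ¬U) ↑ M)) = F ↔ F = T
So S2 is true.

S3: Formalization: ¬((¬Q ↑ U) ∧ G) ∧ (P ∧ (M ↔ U))

¬Q = ¬T = F
¬Q ↑ U = F ↑ T = T
(¬Q ↑ U) ∧ G = T ∧ T = T
¬((¬Q ↑ U) ∧ G) = ¬T = F
M ↔ U = T ↔ T = T
P ∧ (M ↔ U) = F ∧ T = F
¬((¬Q ↑ U) ∧ G) ∧ (P ∧ (M ↔ U)) = F ∧ F = F
So S3 is false.

1 of the 3 statements is true (S2).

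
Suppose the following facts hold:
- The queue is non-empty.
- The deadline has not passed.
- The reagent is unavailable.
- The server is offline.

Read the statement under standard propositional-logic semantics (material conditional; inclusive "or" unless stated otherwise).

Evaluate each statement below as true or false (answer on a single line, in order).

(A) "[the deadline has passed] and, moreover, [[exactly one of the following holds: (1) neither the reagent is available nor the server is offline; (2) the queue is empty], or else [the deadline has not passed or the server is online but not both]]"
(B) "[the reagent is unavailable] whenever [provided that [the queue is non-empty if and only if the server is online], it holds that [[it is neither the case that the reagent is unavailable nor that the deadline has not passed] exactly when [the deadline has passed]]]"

Let Q = "the deadline has passed" (False), R = "the reagent is available" (False), S = "the server is online" (False), P = "the queue is empty" (False).

(A): In symbols: Q and (((R nor not S) xor P) or (not Q xor S))

not S = not False = True
R nor not S = False nor True = False
(R nor not S) xor P = False xor False = False
not Q = not False = True
not Q xor S = True xor False = True
((R nor not S) xor P) or (not Q xor S) = False or True = True
Q and (((R nor not S) xor P) or (not Q xor S)) = False and True = False
So (A) is false.

(B): Formalization: ((not P iff S) -> ((not R nor not Q) iff Q)) -> not R

not P = not False = True
not P iff S = True iff False = False
not R = not False = True
not Q = not False = True
not R nor not Q = True nor True = False
(not R nor not Q) iff Q = False iff False = True
(not P iff S) -> ((not R nor not Q) iff Q) = False -> True = True
not R = not False = True
((not P iff S) -> ((not R nor not Q) iff Q)) -> not R = True -> True = True
Hence (B) is true.

(A) F / (B) T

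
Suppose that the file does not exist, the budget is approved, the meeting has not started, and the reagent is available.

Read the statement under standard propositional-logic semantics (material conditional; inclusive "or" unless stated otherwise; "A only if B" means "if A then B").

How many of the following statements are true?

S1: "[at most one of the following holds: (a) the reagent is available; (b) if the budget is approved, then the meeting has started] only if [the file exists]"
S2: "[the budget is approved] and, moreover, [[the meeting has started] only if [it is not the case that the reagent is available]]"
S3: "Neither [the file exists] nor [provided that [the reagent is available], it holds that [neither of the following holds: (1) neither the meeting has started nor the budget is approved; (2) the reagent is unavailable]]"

Let D = "the reagent is available" (T), P = "the budget is approved" (T), L = "the meeting has started" (F), N = "the file exists" (F).

S1: This is (D nand (P -> L)) -> N.

P -> L = T -> F = F
D nand (P -> L) = T nand F = T
(D nand (P -> L)) -> N = T -> F = F
Thus S1 is false.

S2: This is P & (L -> ~D).

~D = ~T = F
L -> ~D = F -> F = T
P & (L -> ~D) = T & T = T
Thus S2 is true.

S3: In symbols: N nor (D -> ((L nor P) nor ~D))

L nor P = F nor T = F
~D = ~T = F
(L nor P) nor ~D = F nor F = T
D -> ((L nor P) nor ~D) = T -> T = T
N nor (D -> ((L nor P) nor ~D)) = F nor T = F
Thus S3 is false.

Count: 1.

1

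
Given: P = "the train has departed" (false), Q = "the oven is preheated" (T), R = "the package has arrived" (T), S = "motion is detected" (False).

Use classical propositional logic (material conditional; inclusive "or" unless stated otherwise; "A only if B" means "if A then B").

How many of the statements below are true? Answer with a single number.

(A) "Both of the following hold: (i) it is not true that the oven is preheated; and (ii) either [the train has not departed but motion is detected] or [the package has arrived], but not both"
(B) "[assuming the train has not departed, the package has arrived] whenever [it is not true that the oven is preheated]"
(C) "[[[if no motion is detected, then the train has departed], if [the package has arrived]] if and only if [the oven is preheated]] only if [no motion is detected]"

2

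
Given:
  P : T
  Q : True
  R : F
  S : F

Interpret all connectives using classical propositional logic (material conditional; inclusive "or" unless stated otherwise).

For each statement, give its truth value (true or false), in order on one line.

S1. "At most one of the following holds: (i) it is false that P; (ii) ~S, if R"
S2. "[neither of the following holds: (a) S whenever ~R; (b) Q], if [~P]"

S1 true; S2 true

S1: In symbols: ¬P ↑ (R → ¬S)

¬P = ¬T = F
¬S = ¬F = T
R → ¬S = F → T = T
¬P ↑ (R → ¬S) = F ↑ T = T
Hence S1 is true.

S2: In symbols: ¬P → ((¬R → S) ↓ Q)

¬P = ¬T = F
¬R = ¬F = T
¬R → S = T → F = F
(¬R → S) ↓ Q = F ↓ T = F
¬P → ((¬R → S) ↓ Q) = F → F = T
So S2 is true.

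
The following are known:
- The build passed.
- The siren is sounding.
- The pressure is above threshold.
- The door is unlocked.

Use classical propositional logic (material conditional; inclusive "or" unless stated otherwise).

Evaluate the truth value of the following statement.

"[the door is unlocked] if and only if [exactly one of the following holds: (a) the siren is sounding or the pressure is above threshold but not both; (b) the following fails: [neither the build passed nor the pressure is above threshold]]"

Let V = "the door is locked" (F), W = "the siren is sounding" (T), G = "the pressure is above threshold" (T), H = "the build passed" (T).
Parsed as ~V <-> ((W xor G) xor ~(H nor G))

~V = ~F = T
W xor G = T xor T = F
H nor G = T nor T = F
~(H nor G) = ~F = T
(W xor G) xor ~(H nor G) = F xor T = T
~V <-> ((W xor G) xor ~(H nor G)) = T <-> T = T

The statement is true.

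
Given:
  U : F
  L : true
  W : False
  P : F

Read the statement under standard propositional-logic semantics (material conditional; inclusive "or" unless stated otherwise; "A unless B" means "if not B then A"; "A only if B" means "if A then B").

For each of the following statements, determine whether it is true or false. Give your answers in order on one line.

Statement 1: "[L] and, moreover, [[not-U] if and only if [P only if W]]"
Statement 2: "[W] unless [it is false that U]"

Statement 1: In symbols: L and (not U iff (P -> W))

not U = not False = True
P -> W = False -> False = True
not U iff (P -> W) = True iff True = True
L and (not U iff (P -> W)) = True and True = True
Hence Statement 1 is true.

Statement 2: Parsed as W or not U

not U = not False = True
W or not U = False or True = True
Thus Statement 2 is true.

Statement 1 T, Statement 2 T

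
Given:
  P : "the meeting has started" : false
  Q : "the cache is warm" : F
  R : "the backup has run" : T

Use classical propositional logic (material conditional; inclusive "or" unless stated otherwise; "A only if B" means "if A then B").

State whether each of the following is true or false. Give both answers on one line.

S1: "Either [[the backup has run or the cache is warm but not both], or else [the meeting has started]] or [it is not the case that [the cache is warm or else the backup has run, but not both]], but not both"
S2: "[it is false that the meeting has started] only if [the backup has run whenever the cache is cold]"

S1 T, S2 T

S1: Formalization: ((R xor Q) or P) xor not (Q xor R)

R xor Q = True xor False = True
(R xor Q) or P = True or False = True
Q xor R = False xor True = True
not (Q xor R) = not True = False
((R xor Q) or P) xor not (Q xor R) = True xor False = True
So S1 is true.

S2: Formalization: not P -> (not Q -> R)

not P = not False = True
not Q = not False = True
not Q -> R = True -> True = True
not P -> (not Q -> R) = True -> True = True
So S2 is true.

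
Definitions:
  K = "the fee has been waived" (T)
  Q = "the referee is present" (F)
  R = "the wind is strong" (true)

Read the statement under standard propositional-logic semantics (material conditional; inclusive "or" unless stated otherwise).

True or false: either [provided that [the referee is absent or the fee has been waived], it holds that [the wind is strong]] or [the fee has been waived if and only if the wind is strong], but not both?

False

Values: Q=F, K=T, R=T.
Formalization: ((¬Q ∨ K) → R) ⊕ (K ↔ R)

¬Q = ¬F = T
¬Q ∨ K = T ∨ T = T
(¬Q ∨ K) → R = T → T = T
K ↔ R = T ↔ T = T
((¬Q ∨ K) → R) ⊕ (K ↔ R) = T ⊕ T = F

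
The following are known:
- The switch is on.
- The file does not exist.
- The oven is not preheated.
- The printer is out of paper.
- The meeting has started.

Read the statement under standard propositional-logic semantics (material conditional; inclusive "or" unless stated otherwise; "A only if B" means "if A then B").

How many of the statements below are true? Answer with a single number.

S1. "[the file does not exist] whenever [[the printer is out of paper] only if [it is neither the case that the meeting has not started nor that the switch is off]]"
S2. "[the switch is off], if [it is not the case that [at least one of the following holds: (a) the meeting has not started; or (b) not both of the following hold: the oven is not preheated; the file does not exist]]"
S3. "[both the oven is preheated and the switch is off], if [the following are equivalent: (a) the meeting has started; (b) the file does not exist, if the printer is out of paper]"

Let S = "the printer has paper" (False), W = "the meeting has started" (True), U = "the switch is on" (True), V = "the file exists" (False), G = "the oven is preheated" (False).

S1: In symbols: (not S -> (not W nor not U)) -> not V

not S = not False = True
not W = not True = False
not U = not True = False
not W nor not U = False nor False = True
not S -> (not W nor not U) = True -> True = True
not V = not False = True
(not S -> (not W nor not U)) -> not V = True -> True = True
Thus S1 is true.

S2: In symbols: not (not W or (not G nand not V)) -> not U

not W = not True = False
not G = not False = True
not V = not False = True
not G nand not V = True nand True = False
not W or (not G nand not V) = False or False = False
not (not W or (not G nand not V)) = not False = True
not U = not True = False
not (not W or (not G nand not V)) -> not U = True -> False = False
Hence S2 is false.

S3: Formalization: (W iff (not S -> not V)) -> (G and not U)

not S = not False = True
not V = not False = True
not S -> not V = True -> True = True
W iff (not S -> not V) = True iff True = True
not U = not True = False
G and not U = False and False = False
(W iff (not S -> not V)) -> (G and not U) = True -> False = False
So S3 is false.

True statements: 1 (S1).

1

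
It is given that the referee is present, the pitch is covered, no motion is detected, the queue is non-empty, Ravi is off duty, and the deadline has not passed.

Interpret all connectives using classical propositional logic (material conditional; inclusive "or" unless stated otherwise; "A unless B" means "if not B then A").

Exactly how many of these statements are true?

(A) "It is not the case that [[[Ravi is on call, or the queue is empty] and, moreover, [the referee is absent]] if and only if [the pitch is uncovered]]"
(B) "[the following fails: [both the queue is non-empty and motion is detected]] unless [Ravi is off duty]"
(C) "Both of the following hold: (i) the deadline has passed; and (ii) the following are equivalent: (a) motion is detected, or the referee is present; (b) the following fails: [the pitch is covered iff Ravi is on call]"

1

Let M = "Ravi is on call" (F), W = "the queue is empty" (F), Q = "the referee is present" (T), P = "the pitch is covered" (T), N = "motion is detected" (F), K = "the deadline has passed" (F).

(A): In symbols: ~(((M | W) & ~Q) <-> ~P)

M | W = F | F = F
~Q = ~T = F
(M | W) & ~Q = F & F = F
~P = ~T = F
((M | W) & ~Q) <-> ~P = F <-> F = T
~(((M | W) & ~Q) <-> ~P) = ~T = F
Hence (A) is false.

(B): In symbols: ~(~W & N) | ~M

~W = ~F = T
~W & N = T & F = F
~(~W & N) = ~F = T
~M = ~F = T
~(~W & N) | ~M = T | T = T
Hence (B) is true.

(C): In symbols: K & ((N | Q) <-> ~(P <-> M))

N | Q = F | T = T
P <-> M = T <-> F = F
~(P <-> M) = ~F = T
(N | Q) <-> ~(P <-> M) = T <-> T = T
K & ((N | Q) <-> ~(P <-> M)) = F & T = F
Thus (C) is false.

Count: 1.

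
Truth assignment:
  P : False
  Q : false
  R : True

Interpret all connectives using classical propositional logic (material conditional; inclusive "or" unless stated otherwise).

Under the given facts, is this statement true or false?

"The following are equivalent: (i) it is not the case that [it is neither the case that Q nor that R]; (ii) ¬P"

True

Values: Q=F, R=T, P=F.
This is ~(Q nor R) <-> ~P.

Q nor R = F nor T = F
~(Q nor R) = ~F = T
~P = ~F = T
~(Q nor R) <-> ~P = T <-> T = T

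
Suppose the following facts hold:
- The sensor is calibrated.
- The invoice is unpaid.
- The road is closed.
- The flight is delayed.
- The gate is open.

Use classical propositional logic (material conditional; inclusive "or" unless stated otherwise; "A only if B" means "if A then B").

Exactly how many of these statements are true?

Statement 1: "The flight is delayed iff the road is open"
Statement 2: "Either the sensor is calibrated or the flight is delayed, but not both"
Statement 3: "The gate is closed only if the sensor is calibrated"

1

Let S = "the flight is delayed" (True), R = "the road is closed" (True), P = "the sensor is calibrated" (True), U = "the gate is open" (True).

Statement 1: Formalization: S iff not R

not R = not True = False
S iff not R = True iff False = False
Hence Statement 1 is false.

Statement 2: In symbols: P xor S

P xor S = True xor True = False
So Statement 2 is false.

Statement 3: Formalization: not U -> P

not U = not True = False
not U -> P = False -> True = True
Hence Statement 3 is true.

True statements: 1.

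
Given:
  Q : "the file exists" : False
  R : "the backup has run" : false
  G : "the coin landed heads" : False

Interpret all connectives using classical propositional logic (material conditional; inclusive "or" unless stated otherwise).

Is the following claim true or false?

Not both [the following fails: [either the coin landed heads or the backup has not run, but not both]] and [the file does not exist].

Values: G=F, R=F, Q=F.
This is ¬(G ⊕ ¬R) ↑ ¬Q.

¬R = ¬F = T
G ⊕ ¬R = F ⊕ T = T
¬(G ⊕ ¬R) = ¬T = F
¬Q = ¬F = T
¬(G ⊕ ¬R) ↑ ¬Q = F ↑ T = T

True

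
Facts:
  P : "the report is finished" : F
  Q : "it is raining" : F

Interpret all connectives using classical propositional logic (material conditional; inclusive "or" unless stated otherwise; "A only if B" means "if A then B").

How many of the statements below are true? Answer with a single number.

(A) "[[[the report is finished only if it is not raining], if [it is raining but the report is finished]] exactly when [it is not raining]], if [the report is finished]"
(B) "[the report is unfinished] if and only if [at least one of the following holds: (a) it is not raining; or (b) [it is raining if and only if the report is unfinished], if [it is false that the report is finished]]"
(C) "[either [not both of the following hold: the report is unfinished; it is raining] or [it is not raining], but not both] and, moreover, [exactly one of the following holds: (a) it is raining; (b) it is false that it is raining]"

2

(A): In symbols: P -> (((Q and P) -> (P -> not Q)) iff not Q)

Q and P = False and False = False
not Q = not False = True
P -> not Q = False -> True = True
(Q and P) -> (P -> not Q) = False -> True = True
not Q = not False = True
((Q and P) -> (P -> not Q)) iff not Q = True iff True = True
P -> (((Q and P) -> (P -> not Q)) iff not Q) = False -> True = True
So (A) is true.

(B): Formalization: not P iff (not Q or (not P -> (Q iff not P)))

not P = not False = True
not Q = not False = True
not P = not False = True
not P = not False = True
Q iff not P = False iff True = False
not P -> (Q iff not P) = True -> False = False
not Q or (not P -> (Q iff not P)) = True or False = True
not P iff (not Q or (not P -> (Q iff not P))) = True iff True = True
So (B) is true.

(C): Parsed as ((not P nand Q) xor not Q) and (Q xor not Q)

not P = not False = True
not P nand Q = True nand False = True
not Q = not False = True
(not P nand Q) xor not Q = True xor True = False
not Q = not False = True
Q xor not Q = False xor True = True
((not P nand Q) xor not Q) and (Q xor not Q) = False and True = False
So (C) is false.

True statements: 2 ((A), (B)).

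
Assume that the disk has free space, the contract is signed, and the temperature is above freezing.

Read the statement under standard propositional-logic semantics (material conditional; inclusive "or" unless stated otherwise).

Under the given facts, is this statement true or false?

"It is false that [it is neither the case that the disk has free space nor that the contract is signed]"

Let P = "the disk is full" (F), Q = "the contract is signed" (T).
This is ¬(¬P ↓ Q).

¬P = ¬F = T
¬P ↓ Q = T ↓ T = F
¬(¬P ↓ Q) = ¬F = T

True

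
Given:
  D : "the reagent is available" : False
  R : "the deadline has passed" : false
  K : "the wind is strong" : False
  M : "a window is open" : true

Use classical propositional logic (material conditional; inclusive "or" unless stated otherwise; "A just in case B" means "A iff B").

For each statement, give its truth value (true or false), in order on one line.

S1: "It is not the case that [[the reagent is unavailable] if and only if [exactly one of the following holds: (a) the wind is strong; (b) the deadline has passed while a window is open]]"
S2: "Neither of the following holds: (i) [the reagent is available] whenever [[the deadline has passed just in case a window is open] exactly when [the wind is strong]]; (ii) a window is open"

S1: Formalization: ¬(¬D ↔ (K ⊕ (R ∧ M)))

¬D = ¬F = T
R ∧ M = F ∧ T = F
K ⊕ (R ∧ M) = F ⊕ F = F
¬D ↔ (K ⊕ (R ∧ M)) = T ↔ F = F
¬(¬D ↔ (K ⊕ (R ∧ M))) = ¬F = T
Thus S1 is true.

S2: In symbols: (((R ↔ M) ↔ K) → D) ↓ M

R ↔ M = F ↔ T = F
(R ↔ M) ↔ K = F ↔ F = T
((R ↔ M) ↔ K) → D = T → F = F
(((R ↔ M) ↔ K) → D) ↓ M = F ↓ T = F
Thus S2 is false.

S1 T, S2 F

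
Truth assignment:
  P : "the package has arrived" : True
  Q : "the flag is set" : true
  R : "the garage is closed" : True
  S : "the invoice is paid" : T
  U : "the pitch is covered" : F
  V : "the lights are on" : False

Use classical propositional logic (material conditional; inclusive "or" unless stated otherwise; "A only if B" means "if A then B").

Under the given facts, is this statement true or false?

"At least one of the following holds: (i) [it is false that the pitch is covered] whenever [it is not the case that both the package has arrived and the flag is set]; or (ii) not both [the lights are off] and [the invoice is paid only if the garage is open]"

True

In symbols: ((P nand Q) -> ~U) | (~V nand (S -> ~R))

P nand Q = T nand T = F
~U = ~F = T
(P nand Q) -> ~U = F -> T = T
~V = ~F = T
~R = ~T = F
S -> ~R = T -> F = F
~V nand (S -> ~R) = T nand F = T
((P nand Q) -> ~U) | (~V nand (S -> ~R)) = T | T = T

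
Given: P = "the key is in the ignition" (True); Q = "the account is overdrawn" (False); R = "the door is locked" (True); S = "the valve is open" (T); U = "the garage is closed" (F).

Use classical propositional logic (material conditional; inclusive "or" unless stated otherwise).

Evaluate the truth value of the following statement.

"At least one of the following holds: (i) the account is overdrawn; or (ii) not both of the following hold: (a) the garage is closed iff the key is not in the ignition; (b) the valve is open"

Values: Q=F, U=F, P=T, S=T.
In symbols: Q ∨ ((U ↔ ¬P) ↑ S)

¬P = ¬T = F
U ↔ ¬P = F ↔ F = T
(U ↔ ¬P) ↑ S = T ↑ T = F
Q ∨ ((U ↔ ¬P) ↑ S) = F ∨ F = F

False.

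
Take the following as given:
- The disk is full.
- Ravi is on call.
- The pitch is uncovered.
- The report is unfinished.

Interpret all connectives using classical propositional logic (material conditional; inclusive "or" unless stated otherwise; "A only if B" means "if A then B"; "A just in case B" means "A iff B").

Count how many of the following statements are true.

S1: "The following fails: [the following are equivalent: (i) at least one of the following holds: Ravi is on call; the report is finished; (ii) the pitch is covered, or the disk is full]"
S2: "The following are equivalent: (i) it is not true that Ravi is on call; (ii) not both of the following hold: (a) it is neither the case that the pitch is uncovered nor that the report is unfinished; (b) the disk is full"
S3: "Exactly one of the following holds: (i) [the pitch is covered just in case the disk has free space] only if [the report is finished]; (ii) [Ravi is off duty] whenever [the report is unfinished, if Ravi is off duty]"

0

Let D = "Ravi is on call" (T), Q = "the report is finished" (F), V = "the pitch is covered" (F), R = "the disk is full" (T).

S1: In symbols: ~((D | Q) <-> (V | R))

D | Q = T | F = T
V | R = F | T = T
(D | Q) <-> (V | R) = T <-> T = T
~((D | Q) <-> (V | R)) = ~T = F
Thus S1 is false.

S2: This is ~D <-> ((~V nor ~Q) nand R).

~D = ~T = F
~V = ~F = T
~Q = ~F = T
~V nor ~Q = T nor T = F
(~V nor ~Q) nand R = F nand T = T
~D <-> ((~V nor ~Q) nand R) = F <-> T = F
Thus S2 is false.

S3: This is ((V <-> ~R) -> Q) xor ((~D -> ~Q) -> ~D).

~R = ~T = F
V <-> ~R = F <-> F = T
(V <-> ~R) -> Q = T -> F = F
~D = ~T = F
~Q = ~F = T
~D -> ~Q = F -> T = T
~D = ~T = F
(~D -> ~Q) -> ~D = T -> F = F
((V <-> ~R) -> Q) xor ((~D -> ~Q) -> ~D) = F xor F = F
Hence S3 is false.

Count: 0.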